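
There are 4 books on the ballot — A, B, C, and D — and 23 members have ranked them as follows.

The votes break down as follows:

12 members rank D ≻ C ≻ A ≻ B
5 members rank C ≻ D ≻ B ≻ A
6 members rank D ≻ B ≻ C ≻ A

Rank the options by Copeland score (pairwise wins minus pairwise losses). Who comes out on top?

D

Pairwise results:
  A vs B: A wins 12–11.
  A vs C: C wins 23–0.
  A vs D: D wins 23–0.
  B vs C: C wins 17–6.
  B vs D: D wins 23–0.
  C vs D: D wins 18–5.
Copeland scores (wins − losses):
  A: 1 − 2 = -1
  B: 0 − 3 = -3
  C: 2 − 1 = 1
  D: 3 − 0 = 3
D has the best Copeland score.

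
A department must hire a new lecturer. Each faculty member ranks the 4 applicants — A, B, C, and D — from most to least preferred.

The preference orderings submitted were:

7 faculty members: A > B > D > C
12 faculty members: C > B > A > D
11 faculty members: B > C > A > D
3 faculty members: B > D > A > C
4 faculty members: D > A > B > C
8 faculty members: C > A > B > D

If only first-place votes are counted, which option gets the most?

First-place vote totals:
  A: 7
  B: 14
  C: 20
  D: 4
C has the most first-place votes.

C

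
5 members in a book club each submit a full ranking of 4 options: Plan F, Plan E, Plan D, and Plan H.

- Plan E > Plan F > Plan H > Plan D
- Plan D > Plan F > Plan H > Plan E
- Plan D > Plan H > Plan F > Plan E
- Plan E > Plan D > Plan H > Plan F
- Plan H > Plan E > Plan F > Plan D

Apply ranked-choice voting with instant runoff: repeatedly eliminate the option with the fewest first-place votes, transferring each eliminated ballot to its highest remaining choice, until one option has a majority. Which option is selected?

Plan E

Round 1: Plan E 2, Plan D 2, Plan H 1, Plan F 0. Plan F has the fewest and is eliminated.
Round 2: Plan E 2, Plan D 2, Plan H 1. Plan H has the fewest and is eliminated.
Round 3: Plan E 3, Plan D 2. Plan E has a majority.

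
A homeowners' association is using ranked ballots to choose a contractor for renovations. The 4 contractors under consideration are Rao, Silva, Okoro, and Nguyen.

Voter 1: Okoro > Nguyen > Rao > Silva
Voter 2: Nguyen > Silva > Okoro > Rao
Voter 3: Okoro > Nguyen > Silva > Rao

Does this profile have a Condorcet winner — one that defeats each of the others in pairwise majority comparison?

Yes

Head-to-head results (3 voters total):
Rao vs Silva: Silva wins 2–1.
Rao vs Okoro: Okoro wins 3–0.
Rao vs Nguyen: Nguyen wins 3–0.
Silva vs Okoro: Okoro wins 2–1.
Silva vs Nguyen: Nguyen wins 3–0.
Okoro vs Nguyen: Okoro wins 2–1.
Okoro beats each rival — Rao (3–0), Silva (2–1), Nguyen (2–1) — so Okoro is the Condorcet winner.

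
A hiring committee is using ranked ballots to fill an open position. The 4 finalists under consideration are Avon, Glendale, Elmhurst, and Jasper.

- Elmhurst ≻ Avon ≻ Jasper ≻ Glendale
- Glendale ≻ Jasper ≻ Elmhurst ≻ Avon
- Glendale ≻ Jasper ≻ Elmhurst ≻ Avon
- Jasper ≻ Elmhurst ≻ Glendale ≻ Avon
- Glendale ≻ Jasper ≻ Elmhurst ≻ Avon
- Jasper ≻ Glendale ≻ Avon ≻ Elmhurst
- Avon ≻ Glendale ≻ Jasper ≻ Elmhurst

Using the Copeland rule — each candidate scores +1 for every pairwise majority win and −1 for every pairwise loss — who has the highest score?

Pairwise results:
  Avon vs Glendale: Glendale wins 5–2.
  Avon vs Elmhurst: Elmhurst wins 5–2.
  Avon vs Jasper: Jasper wins 5–2.
  Glendale vs Elmhurst: Glendale wins 5–2.
  Glendale vs Jasper: Glendale wins 4–3.
  Elmhurst vs Jasper: Jasper wins 6–1.
Copeland scores (wins − losses):
  Avon: 0 − 3 = -3
  Glendale: 3 − 0 = 3
  Elmhurst: 1 − 2 = -1
  Jasper: 2 − 1 = 1
Glendale has the best Copeland score.

Glendale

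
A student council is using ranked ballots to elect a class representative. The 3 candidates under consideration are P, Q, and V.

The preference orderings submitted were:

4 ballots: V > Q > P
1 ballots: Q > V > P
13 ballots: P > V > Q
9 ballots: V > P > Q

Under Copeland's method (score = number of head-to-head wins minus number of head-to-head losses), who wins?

V

Pairwise results:
  P vs Q: P wins 22–5.
  P vs V: V wins 14–13.
  Q vs V: V wins 26–1.
Copeland scores (wins − losses):
  P: 1 − 1 = 0
  Q: 0 − 2 = -2
  V: 2 − 0 = 2
V has the best Copeland score.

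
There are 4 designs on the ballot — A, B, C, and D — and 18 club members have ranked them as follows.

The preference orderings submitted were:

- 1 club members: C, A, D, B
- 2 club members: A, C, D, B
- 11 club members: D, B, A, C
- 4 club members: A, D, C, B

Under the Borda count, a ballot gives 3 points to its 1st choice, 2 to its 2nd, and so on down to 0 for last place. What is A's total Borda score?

Borda scores:
  A: 2 + 2·3 + 11·1 + 4·3 = 31
  B: 0 + 2·0 + 11·2 + 4·0 = 22
  C: 3 + 2·2 + 11·0 + 4·1 = 11
  D: 1 + 2·1 + 11·3 + 4·2 = 44

31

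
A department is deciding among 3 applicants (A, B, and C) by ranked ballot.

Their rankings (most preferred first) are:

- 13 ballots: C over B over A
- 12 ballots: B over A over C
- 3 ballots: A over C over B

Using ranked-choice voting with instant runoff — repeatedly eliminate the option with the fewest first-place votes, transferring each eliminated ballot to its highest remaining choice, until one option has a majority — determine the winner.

C

Round 1: C 13, B 12, A 3. A has the fewest and is eliminated.
Round 2: C 16, B 12. C has a majority.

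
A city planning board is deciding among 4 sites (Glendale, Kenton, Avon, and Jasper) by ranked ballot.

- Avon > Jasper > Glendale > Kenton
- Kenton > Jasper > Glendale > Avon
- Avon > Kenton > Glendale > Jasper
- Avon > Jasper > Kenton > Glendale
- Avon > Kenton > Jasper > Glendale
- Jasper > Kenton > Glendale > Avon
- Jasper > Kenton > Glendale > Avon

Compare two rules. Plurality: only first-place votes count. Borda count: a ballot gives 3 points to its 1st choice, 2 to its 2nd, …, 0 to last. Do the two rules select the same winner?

No

Plurality first-place counts: Glendale 0, Kenton 1, Avon 4, Jasper 2 → Avon.
Borda totals: Glendale 5, Kenton 12, Avon 12, Jasper 13 → Jasper.
The two rules disagree: plurality picks Avon, Borda picks Jasper.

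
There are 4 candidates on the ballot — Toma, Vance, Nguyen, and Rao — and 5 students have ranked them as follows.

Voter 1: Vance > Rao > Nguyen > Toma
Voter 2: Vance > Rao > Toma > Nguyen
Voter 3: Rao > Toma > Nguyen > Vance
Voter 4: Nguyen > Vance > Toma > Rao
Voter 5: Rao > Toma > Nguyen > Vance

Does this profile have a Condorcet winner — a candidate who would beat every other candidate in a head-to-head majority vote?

Head-to-head results (5 voters total):
Toma vs Vance: Vance wins 3–2.
Toma vs Nguyen: Toma wins 3–2.
Toma vs Rao: Rao wins 4–1.
Vance vs Nguyen: Nguyen wins 3–2.
Vance vs Rao: Vance wins 3–2.
Nguyen vs Rao: Rao wins 4–1.
No candidate beats all others: Toma beats Nguyen beats Vance beats Toma, a majority cycle.

No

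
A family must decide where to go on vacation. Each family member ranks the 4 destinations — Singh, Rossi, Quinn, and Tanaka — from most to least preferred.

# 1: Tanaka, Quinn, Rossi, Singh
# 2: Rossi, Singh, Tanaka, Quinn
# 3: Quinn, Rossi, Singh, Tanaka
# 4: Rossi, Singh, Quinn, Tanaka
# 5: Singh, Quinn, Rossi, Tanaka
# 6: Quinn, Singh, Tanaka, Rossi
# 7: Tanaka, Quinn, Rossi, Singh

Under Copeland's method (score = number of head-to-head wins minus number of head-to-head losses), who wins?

Quinn

Pairwise results:
  Singh vs Rossi: Rossi wins 5–2.
  Singh vs Quinn: Quinn wins 4–3.
  Singh vs Tanaka: Singh wins 5–2.
  Rossi vs Quinn: Quinn wins 5–2.
  Rossi vs Tanaka: Rossi wins 4–3.
  Quinn vs Tanaka: Quinn wins 4–3.
Copeland scores (wins − losses):
  Singh: 1 − 2 = -1
  Rossi: 2 − 1 = 1
  Quinn: 3 − 0 = 3
  Tanaka: 0 − 3 = -3
Quinn has the best Copeland score.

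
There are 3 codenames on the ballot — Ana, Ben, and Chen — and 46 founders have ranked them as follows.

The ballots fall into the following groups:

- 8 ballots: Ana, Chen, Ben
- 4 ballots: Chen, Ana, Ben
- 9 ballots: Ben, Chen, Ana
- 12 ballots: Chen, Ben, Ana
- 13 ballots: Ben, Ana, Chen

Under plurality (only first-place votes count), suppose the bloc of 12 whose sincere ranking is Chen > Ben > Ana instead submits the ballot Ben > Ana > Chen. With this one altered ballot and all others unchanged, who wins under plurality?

Ben

First-place totals with the altered ballot: Ana 8, Ben 34, Chen 4.
The winner is unchanged: still Ben.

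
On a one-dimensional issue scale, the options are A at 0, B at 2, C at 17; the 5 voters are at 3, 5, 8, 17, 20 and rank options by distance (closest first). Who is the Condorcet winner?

With single-peaked preferences on a line, the Condorcet winner is the candidate closest to the median voter.
The median voter (position 8) is closest to B at 2.
Check: B vs C — voters closer to B: 3 of 5.

B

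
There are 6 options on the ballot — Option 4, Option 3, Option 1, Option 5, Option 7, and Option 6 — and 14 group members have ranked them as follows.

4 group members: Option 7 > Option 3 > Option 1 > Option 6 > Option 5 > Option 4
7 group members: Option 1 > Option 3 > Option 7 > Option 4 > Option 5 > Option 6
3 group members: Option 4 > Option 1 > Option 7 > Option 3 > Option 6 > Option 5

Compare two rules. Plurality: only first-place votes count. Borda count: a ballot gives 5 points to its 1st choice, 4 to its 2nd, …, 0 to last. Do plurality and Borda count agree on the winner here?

Yes

Plurality first-place counts: Option 4 3, Option 3 0, Option 1 7, Option 5 0, Option 7 4, Option 6 0 → Option 1.
Borda totals: Option 4 29, Option 3 50, Option 1 59, Option 5 11, Option 7 50, Option 6 11 → Option 1.
The two rules agree on Option 1.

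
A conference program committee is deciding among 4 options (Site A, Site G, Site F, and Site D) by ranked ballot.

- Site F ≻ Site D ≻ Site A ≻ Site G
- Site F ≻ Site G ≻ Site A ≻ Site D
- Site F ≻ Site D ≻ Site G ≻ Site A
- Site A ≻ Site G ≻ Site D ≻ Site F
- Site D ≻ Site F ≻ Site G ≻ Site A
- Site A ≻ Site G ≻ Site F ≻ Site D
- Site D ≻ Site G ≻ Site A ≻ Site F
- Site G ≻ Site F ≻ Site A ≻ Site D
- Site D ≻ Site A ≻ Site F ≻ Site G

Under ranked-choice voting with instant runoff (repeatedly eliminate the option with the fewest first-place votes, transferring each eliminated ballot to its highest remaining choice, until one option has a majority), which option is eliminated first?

Site G

Round 1: Site F 3, Site D 3, Site A 2, Site G 1. Site G has the fewest and is eliminated.
Round 2: Site F 4, Site D 3, Site A 2. Site A has the fewest and is eliminated.
Round 3: Site F 5, Site D 4. Site F has a majority.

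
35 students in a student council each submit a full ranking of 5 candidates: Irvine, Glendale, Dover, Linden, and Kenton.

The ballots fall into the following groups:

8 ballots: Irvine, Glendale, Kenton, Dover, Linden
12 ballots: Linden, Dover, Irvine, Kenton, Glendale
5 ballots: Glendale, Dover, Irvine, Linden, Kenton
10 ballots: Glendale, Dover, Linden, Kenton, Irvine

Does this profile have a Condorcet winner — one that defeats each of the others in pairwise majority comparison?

No

Head-to-head results (35 voters total):
Irvine vs Glendale: Irvine wins 20–15.
Irvine vs Dover: Dover wins 27–8.
Irvine vs Linden: Linden wins 22–13.
Irvine vs Kenton: Irvine wins 25–10.
Glendale vs Dover: Glendale wins 23–12.
Glendale vs Linden: Glendale wins 23–12.
Glendale vs Kenton: Glendale wins 23–12.
Dover vs Linden: Dover wins 23–12.
Dover vs Kenton: Dover wins 27–8.
Linden vs Kenton: Linden wins 27–8.
No candidate beats all others: Irvine beats Glendale beats Dover beats Irvine, a majority cycle.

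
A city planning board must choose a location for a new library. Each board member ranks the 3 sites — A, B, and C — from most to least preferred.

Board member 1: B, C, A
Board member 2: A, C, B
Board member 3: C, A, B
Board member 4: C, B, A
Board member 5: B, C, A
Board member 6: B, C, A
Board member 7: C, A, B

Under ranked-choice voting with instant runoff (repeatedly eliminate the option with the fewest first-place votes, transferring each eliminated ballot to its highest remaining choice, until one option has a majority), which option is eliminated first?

A

Round 1: B 3, C 3, A 1. A has the fewest and is eliminated.
Round 2: C 4, B 3. C has a majority.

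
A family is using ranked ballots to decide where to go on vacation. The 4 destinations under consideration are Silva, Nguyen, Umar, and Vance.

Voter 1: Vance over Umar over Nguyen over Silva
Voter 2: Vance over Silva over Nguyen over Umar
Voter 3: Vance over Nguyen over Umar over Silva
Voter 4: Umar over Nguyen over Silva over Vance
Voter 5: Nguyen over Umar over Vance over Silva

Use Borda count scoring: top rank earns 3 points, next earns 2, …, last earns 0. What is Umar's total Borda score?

8

Borda scores:
  Silva: 0 + 2 + 0 + 1 + 0 = 3
  Nguyen: 1 + 1 + 2 + 2 + 3 = 9
  Umar: 2 + 0 + 1 + 3 + 2 = 8
  Vance: 3 + 3 + 3 + 0 + 1 = 10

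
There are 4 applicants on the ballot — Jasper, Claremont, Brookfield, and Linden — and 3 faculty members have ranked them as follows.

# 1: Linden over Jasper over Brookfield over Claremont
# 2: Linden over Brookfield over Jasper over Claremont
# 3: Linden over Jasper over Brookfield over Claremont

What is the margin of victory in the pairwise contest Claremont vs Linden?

3

Ballots ranking Claremont above Linden: 0.
Ballots ranking Linden above Claremont: 3.
Linden wins 3–0, a margin of 3.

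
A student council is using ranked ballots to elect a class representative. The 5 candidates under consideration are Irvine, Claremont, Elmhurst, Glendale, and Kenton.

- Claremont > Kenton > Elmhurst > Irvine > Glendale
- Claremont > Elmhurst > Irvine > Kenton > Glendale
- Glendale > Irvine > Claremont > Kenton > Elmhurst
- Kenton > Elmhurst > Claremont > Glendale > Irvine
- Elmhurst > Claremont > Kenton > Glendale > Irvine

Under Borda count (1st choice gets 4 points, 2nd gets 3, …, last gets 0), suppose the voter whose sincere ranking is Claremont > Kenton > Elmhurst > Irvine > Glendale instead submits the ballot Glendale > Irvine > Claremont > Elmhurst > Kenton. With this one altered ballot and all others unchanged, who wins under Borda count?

Claremont

Borda totals with the altered ballot: Irvine 8, Claremont 13, Elmhurst 11, Glendale 10, Kenton 8.
The winner is unchanged: still Claremont.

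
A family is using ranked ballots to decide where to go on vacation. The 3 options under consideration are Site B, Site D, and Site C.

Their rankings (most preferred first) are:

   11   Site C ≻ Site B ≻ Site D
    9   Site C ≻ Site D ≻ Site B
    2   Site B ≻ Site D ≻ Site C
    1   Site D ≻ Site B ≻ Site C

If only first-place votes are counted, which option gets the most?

First-place vote totals:
  Site B: 2
  Site D: 1
  Site C: 20
Site C has the most first-place votes.

Site C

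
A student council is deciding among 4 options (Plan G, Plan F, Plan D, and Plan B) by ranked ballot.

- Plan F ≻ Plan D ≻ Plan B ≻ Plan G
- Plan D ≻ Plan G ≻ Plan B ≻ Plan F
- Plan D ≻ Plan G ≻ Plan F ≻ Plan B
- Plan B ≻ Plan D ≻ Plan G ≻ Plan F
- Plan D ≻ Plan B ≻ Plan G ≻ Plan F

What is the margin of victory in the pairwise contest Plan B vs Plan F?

1

Ballots ranking Plan B above Plan F: 3.
Ballots ranking Plan F above Plan B: 2.
Plan B wins 3–2, a margin of 1.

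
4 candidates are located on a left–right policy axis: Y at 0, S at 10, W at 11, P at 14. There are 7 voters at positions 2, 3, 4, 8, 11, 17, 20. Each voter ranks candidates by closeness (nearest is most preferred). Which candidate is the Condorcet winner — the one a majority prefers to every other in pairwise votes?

With single-peaked preferences on a line, the Condorcet winner is the candidate closest to the median voter.
The median voter (position 8) is closest to S at 10.
Check: S vs P — voters closer to S: 5 of 7.

S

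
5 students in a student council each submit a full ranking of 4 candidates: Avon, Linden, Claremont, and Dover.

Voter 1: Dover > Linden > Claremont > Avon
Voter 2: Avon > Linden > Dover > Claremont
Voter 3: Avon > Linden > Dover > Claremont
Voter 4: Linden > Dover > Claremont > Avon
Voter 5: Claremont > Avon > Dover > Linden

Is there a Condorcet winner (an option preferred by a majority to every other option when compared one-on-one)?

Head-to-head results (5 voters total):
Avon vs Linden: Avon wins 3–2.
Avon vs Claremont: Claremont wins 3–2.
Avon vs Dover: Avon wins 3–2.
Linden vs Claremont: Linden wins 4–1.
Linden vs Dover: Linden wins 3–2.
Claremont vs Dover: Dover wins 4–1.
No candidate beats all others: Avon beats Linden beats Claremont beats Avon, a majority cycle.

No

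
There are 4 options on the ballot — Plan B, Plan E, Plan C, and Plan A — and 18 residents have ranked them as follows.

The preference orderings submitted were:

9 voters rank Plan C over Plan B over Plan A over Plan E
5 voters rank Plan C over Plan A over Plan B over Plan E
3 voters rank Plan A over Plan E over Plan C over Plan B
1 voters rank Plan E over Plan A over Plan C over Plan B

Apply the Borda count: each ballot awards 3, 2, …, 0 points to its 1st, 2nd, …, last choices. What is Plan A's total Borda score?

30

Borda scores:
  Plan B: 9·2 + 5·1 + 3·0 + 0 = 23
  Plan E: 9·0 + 5·0 + 3·2 + 3 = 9
  Plan C: 9·3 + 5·3 + 3·1 + 1 = 46
  Plan A: 9·1 + 5·2 + 3·3 + 2 = 30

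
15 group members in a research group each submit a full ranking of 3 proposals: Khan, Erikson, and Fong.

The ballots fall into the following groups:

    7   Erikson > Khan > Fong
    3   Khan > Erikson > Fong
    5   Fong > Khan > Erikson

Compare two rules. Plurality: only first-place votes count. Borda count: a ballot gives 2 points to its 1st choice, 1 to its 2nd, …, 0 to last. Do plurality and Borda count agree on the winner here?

No

Plurality first-place counts: Khan 3, Erikson 7, Fong 5 → Erikson.
Borda totals: Khan 18, Erikson 17, Fong 10 → Khan.
The two rules disagree: plurality picks Erikson, Borda picks Khan.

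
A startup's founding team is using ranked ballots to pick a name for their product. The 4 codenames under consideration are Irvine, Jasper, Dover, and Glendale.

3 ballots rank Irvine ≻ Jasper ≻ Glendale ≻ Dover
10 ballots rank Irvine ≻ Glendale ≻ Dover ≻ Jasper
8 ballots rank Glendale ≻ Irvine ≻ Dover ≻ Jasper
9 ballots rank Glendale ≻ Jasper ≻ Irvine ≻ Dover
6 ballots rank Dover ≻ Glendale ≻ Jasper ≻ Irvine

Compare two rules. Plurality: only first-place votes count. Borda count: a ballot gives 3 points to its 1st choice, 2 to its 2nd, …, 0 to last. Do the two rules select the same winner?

Yes

Plurality first-place counts: Irvine 13, Jasper 0, Dover 6, Glendale 17 → Glendale.
Borda totals: Irvine 64, Jasper 30, Dover 36, Glendale 86 → Glendale.
The two rules agree on Glendale.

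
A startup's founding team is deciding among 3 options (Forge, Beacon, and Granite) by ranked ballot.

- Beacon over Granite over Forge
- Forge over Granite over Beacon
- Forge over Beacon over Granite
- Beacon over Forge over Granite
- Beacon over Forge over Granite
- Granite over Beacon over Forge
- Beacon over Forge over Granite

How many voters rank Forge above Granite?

5

Ballots ranking Forge above Granite: 5.
Ballots ranking Granite above Forge: 2.
So 5 of 7 voters prefer Forge to Granite.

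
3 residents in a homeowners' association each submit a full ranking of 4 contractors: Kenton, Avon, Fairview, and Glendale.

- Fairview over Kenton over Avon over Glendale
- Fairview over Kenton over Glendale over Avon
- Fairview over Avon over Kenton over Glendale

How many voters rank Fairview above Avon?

Ballots ranking Fairview above Avon: 3.
Ballots ranking Avon above Fairview: 0.
So 3 of 3 voters prefer Fairview to Avon.

3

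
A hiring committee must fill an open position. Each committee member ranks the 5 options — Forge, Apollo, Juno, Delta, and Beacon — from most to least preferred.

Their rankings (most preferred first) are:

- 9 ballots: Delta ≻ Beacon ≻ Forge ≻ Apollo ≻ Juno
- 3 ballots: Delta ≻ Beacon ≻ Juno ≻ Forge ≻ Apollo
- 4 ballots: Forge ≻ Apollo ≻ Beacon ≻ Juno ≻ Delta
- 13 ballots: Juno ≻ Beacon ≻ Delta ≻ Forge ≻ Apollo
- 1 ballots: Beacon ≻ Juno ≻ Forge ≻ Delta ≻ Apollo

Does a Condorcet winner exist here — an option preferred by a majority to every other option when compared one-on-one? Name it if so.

Beacon

Head-to-head results (30 voters total):
Forge vs Apollo: Forge wins 30–0.
Forge vs Juno: Juno wins 17–13.
Forge vs Delta: Delta wins 25–5.
Forge vs Beacon: Beacon wins 26–4.
Apollo vs Juno: Juno wins 17–13.
Apollo vs Delta: Delta wins 26–4.
Apollo vs Beacon: Beacon wins 26–4.
Juno vs Delta: Juno wins 18–12.
Juno vs Beacon: Beacon wins 17–13.
Delta vs Beacon: Beacon wins 18–12.
Beacon beats each rival — Forge (26–4), Apollo (26–4), Juno (17–13), Delta (18–12) — so Beacon is the Condorcet winner.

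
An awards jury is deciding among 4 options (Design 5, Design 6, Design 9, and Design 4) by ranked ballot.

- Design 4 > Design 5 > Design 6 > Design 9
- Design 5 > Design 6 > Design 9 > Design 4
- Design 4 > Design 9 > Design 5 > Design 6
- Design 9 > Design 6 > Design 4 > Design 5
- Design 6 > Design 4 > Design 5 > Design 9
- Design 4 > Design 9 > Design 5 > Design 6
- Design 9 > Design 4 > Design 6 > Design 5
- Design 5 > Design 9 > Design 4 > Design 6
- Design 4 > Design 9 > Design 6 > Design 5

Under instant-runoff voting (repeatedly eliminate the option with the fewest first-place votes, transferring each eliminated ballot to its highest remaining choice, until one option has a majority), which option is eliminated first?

Round 1: Design 4 4, Design 5 2, Design 9 2, Design 6 1. Design 6 has the fewest and is eliminated.
Round 2: Design 4 5, Design 5 2, Design 9 2. Design 4 has a majority.

Design 6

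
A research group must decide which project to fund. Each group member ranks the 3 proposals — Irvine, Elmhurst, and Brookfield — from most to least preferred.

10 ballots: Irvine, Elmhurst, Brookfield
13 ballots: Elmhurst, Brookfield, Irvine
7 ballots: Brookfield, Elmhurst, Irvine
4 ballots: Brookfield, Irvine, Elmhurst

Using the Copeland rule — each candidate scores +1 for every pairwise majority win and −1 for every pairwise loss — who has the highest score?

Pairwise results:
  Irvine vs Elmhurst: Elmhurst wins 20–14.
  Irvine vs Brookfield: Brookfield wins 24–10.
  Elmhurst vs Brookfield: Elmhurst wins 23–11.
Copeland scores (wins − losses):
  Irvine: 0 − 2 = -2
  Elmhurst: 2 − 0 = 2
  Brookfield: 1 − 1 = 0
Elmhurst has the best Copeland score.

Elmhurst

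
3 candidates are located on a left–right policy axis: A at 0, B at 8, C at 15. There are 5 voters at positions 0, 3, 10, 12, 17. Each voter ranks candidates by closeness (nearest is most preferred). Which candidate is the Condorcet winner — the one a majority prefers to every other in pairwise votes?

With single-peaked preferences on a line, the Condorcet winner is the candidate closest to the median voter.
The median voter (position 10) is closest to B at 8.
Check: B vs C — voters closer to B: 3 of 5.

B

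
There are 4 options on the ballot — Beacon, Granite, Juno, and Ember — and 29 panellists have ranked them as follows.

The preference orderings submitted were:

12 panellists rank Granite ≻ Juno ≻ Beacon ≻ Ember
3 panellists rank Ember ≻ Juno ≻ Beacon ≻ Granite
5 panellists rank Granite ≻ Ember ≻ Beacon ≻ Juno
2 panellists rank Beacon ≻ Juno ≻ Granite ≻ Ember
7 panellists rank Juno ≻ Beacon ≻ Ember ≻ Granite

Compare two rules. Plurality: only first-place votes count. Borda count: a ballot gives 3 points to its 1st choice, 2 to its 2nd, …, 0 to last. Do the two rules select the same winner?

Plurality first-place counts: Beacon 2, Granite 17, Juno 7, Ember 3 → Granite.
Borda totals: Beacon 40, Granite 53, Juno 55, Ember 26 → Juno.
The two rules disagree: plurality picks Granite, Borda picks Juno.

No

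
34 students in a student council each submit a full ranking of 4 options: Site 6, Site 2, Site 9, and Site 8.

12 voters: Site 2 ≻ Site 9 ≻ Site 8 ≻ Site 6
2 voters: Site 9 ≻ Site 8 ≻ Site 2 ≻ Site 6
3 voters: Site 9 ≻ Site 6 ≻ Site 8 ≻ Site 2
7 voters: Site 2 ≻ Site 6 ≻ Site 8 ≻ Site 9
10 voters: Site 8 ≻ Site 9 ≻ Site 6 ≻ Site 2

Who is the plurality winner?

First-place vote totals:
  Site 6: 0
  Site 2: 19
  Site 9: 5
  Site 8: 10
Site 2 has the most first-place votes.

Site 2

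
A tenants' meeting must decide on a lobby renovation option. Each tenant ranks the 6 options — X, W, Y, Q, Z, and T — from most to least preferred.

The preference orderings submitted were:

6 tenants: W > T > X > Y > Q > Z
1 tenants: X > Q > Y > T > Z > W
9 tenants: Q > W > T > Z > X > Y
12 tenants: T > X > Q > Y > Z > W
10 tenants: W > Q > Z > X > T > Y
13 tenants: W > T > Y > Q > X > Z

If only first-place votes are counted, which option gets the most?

W

First-place vote totals:
  X: 1
  W: 29
  Y: 0
  Q: 9
  Z: 0
  T: 12
W has the most first-place votes.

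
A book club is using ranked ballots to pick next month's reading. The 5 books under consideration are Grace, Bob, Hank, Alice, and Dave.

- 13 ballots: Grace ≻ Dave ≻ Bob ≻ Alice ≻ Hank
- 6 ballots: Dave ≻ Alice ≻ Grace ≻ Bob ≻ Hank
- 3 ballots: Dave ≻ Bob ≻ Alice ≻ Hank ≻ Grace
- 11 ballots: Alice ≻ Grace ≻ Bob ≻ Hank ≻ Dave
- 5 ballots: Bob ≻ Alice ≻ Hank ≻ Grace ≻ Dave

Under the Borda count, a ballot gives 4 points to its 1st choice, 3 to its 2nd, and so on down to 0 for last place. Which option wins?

Grace

Borda scores:
  Grace: 13·4 + 6·2 + 3·0 + 11·3 + 5·1 = 102
  Bob: 13·2 + 6·1 + 3·3 + 11·2 + 5·4 = 83
  Hank: 13·0 + 6·0 + 3·1 + 11·1 + 5·2 = 24
  Alice: 13·1 + 6·3 + 3·2 + 11·4 + 5·3 = 96
  Dave: 13·3 + 6·4 + 3·4 + 11·0 + 5·0 = 75
Grace has the highest total.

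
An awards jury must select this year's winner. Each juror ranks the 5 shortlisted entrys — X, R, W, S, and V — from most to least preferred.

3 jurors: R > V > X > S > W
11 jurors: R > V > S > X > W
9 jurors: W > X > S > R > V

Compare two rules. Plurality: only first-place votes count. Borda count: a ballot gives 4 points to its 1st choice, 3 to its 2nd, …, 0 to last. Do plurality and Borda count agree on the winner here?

Yes

Plurality first-place counts: X 0, R 14, W 9, S 0, V 0 → R.
Borda totals: X 44, R 65, W 36, S 43, V 42 → R.
The two rules agree on R.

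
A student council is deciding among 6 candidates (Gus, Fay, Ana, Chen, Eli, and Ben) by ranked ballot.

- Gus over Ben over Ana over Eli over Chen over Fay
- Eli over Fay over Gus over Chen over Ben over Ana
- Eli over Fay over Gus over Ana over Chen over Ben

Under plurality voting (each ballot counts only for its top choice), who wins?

First-place vote totals:
  Gus: 1
  Fay: 0
  Ana: 0
  Chen: 0
  Eli: 2
  Ben: 0
Eli has the most first-place votes.

Eli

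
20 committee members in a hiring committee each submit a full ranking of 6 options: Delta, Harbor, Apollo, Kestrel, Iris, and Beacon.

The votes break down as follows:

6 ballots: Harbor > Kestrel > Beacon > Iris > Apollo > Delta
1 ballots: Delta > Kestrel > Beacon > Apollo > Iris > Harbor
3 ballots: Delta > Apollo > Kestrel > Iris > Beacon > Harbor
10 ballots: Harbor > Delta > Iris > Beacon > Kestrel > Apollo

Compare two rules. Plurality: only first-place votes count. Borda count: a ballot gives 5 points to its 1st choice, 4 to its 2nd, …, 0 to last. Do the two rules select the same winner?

Yes

Plurality first-place counts: Delta 4, Harbor 16, Apollo 0, Kestrel 0, Iris 0, Beacon 0 → Harbor.
Borda totals: Delta 60, Harbor 80, Apollo 20, Kestrel 47, Iris 49, Beacon 44 → Harbor.
The two rules agree on Harbor.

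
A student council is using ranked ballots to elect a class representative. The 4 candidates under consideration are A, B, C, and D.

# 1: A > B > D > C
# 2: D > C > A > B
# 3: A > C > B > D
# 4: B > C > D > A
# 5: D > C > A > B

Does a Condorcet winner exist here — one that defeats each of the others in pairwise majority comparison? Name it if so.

Head-to-head results (5 voters total):
A vs B: A wins 4–1.
A vs C: C wins 3–2.
A vs D: D wins 3–2.
B vs C: C wins 3–2.
B vs D: B wins 3–2.
C vs D: D wins 3–2.
No candidate beats all others: A beats B beats D beats A, a majority cycle.

None — there is no Condorcet winner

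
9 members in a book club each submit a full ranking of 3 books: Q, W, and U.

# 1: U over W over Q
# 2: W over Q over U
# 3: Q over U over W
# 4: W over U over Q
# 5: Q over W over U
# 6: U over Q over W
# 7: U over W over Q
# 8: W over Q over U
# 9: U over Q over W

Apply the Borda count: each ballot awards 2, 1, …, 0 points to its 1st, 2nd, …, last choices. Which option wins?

U

Borda scores:
  Q: 0 + 1 + 2 + 0 + 2 + 1 + 0 + 1 + 1 = 8
  W: 1 + 2 + 0 + 2 + 1 + 0 + 1 + 2 + 0 = 9
  U: 2 + 0 + 1 + 1 + 0 + 2 + 2 + 0 + 2 = 10
U has the highest total.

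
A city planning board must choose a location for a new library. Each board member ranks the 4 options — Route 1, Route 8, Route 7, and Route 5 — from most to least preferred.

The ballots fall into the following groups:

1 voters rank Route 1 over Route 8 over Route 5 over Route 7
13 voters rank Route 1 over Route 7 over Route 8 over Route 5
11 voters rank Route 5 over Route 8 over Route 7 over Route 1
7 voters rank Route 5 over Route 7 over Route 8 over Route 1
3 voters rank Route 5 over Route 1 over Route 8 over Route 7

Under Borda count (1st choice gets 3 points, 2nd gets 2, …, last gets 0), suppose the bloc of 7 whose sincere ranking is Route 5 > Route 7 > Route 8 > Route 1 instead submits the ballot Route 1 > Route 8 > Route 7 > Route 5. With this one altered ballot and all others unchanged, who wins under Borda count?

Route 1

Borda totals with the altered ballot: Route 1 69, Route 8 54, Route 7 44, Route 5 43.
The switch changes the winner from Route 5 to Route 1.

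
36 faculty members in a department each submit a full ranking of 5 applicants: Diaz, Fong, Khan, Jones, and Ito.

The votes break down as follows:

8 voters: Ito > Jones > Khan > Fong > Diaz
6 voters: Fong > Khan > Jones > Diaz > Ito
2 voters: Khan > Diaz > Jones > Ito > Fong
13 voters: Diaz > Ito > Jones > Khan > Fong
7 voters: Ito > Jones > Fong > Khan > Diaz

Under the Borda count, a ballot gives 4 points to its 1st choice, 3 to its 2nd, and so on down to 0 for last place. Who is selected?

Borda scores:
  Diaz: 8·0 + 6·1 + 2·3 + 13·4 + 7·0 = 64
  Fong: 8·1 + 6·4 + 2·0 + 13·0 + 7·2 = 46
  Khan: 8·2 + 6·3 + 2·4 + 13·1 + 7·1 = 62
  Jones: 8·3 + 6·2 + 2·2 + 13·2 + 7·3 = 87
  Ito: 8·4 + 6·0 + 2·1 + 13·3 + 7·4 = 101
Ito has the highest total.

Ito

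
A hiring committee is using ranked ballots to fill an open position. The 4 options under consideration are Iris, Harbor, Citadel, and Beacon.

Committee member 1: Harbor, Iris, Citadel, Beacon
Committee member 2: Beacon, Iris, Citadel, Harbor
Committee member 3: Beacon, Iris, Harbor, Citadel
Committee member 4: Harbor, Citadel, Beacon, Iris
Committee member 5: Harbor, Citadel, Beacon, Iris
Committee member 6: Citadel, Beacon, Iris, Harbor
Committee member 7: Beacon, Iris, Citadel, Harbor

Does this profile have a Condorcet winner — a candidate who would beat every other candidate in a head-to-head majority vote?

Head-to-head results (7 voters total):
Iris vs Harbor: Iris wins 4–3.
Iris vs Citadel: Iris wins 4–3.
Iris vs Beacon: Beacon wins 6–1.
Harbor vs Citadel: Harbor wins 4–3.
Harbor vs Beacon: Beacon wins 4–3.
Citadel vs Beacon: Citadel wins 4–3.
No candidate beats all others: Iris beats Citadel beats Beacon beats Iris, a majority cycle.

No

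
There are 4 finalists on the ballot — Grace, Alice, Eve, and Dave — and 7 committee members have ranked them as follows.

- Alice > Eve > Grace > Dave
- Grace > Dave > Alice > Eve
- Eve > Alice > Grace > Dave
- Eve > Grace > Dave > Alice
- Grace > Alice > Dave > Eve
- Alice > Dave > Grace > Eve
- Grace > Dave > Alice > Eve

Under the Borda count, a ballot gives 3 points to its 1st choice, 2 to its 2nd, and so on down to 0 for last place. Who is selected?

Borda scores:
  Grace: 1 + 3 + 1 + 2 + 3 + 1 + 3 = 14
  Alice: 3 + 1 + 2 + 0 + 2 + 3 + 1 = 12
  Eve: 2 + 0 + 3 + 3 + 0 + 0 + 0 = 8
  Dave: 0 + 2 + 0 + 1 + 1 + 2 + 2 = 8
Grace has the highest total.

Grace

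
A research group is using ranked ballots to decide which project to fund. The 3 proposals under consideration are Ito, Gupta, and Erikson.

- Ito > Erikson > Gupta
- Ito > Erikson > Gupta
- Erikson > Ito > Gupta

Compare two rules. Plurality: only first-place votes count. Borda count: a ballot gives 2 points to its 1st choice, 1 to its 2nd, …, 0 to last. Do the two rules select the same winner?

Plurality first-place counts: Ito 2, Gupta 0, Erikson 1 → Ito.
Borda totals: Ito 5, Gupta 0, Erikson 4 → Ito.
The two rules agree on Ito.

Yes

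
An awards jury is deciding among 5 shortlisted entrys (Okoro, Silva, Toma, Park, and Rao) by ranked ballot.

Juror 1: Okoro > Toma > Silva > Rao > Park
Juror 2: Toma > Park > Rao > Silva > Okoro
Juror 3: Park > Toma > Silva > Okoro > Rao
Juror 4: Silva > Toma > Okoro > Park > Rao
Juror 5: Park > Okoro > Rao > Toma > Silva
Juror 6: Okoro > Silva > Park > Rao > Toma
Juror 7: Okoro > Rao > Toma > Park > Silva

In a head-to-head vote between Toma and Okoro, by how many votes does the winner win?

Ballots ranking Toma above Okoro: 3.
Ballots ranking Okoro above Toma: 4.
Okoro wins 4–3, a margin of 1.

1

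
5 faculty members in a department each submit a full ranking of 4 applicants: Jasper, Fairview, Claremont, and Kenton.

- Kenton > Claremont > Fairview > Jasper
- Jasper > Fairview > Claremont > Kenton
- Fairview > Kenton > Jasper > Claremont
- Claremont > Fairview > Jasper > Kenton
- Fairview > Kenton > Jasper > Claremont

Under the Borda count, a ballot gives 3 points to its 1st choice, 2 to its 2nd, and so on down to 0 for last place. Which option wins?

Fairview

Borda scores:
  Jasper: 0 + 3 + 1 + 1 + 1 = 6
  Fairview: 1 + 2 + 3 + 2 + 3 = 11
  Claremont: 2 + 1 + 0 + 3 + 0 = 6
  Kenton: 3 + 0 + 2 + 0 + 2 = 7
Fairview has the highest total.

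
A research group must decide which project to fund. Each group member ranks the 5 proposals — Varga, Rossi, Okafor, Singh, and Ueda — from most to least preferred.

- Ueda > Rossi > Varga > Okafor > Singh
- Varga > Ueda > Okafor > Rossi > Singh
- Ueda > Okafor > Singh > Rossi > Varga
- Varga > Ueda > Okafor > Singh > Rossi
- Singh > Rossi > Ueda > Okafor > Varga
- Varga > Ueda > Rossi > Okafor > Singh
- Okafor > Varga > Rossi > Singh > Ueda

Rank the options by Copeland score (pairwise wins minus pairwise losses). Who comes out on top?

Varga

Pairwise results:
  Varga vs Rossi: Varga wins 4–3.
  Varga vs Okafor: Varga wins 4–3.
  Varga vs Singh: Varga wins 5–2.
  Varga vs Ueda: Varga wins 4–3.
  Rossi vs Okafor: Okafor wins 4–3.
  Rossi vs Singh: Rossi wins 4–3.
  Rossi vs Ueda: Ueda wins 5–2.
  Okafor vs Singh: Okafor wins 6–1.
  Okafor vs Ueda: Ueda wins 6–1.
  Singh vs Ueda: Ueda wins 5–2.
Copeland scores (wins − losses):
  Varga: 4 − 0 = 4
  Rossi: 1 − 3 = -2
  Okafor: 2 − 2 = 0
  Singh: 0 − 4 = -4
  Ueda: 3 − 1 = 2
Varga has the best Copeland score.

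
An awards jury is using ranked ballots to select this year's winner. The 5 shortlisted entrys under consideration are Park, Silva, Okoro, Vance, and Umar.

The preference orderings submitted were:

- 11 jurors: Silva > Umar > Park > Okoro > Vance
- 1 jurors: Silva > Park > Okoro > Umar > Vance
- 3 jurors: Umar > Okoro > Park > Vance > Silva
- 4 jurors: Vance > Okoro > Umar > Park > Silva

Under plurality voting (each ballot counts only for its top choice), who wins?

Silva

First-place vote totals:
  Park: 0
  Silva: 12
  Okoro: 0
  Vance: 4
  Umar: 3
Silva has the most first-place votes.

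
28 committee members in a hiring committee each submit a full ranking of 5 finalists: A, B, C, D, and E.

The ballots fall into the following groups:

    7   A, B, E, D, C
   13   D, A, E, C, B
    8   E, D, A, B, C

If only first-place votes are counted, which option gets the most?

D

First-place vote totals:
  A: 7
  B: 0
  C: 0
  D: 13
  E: 8
D has the most first-place votes.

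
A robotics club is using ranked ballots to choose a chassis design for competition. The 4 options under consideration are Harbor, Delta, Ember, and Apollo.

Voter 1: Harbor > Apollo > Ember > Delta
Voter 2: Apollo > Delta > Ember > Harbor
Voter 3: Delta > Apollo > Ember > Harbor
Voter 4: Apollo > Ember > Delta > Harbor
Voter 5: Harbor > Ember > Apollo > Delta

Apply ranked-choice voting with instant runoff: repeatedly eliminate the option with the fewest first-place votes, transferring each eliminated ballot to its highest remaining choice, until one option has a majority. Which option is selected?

Round 1: Harbor 2, Apollo 2, Delta 1, Ember 0. Ember has the fewest and is eliminated.
Round 2: Harbor 2, Apollo 2, Delta 1. Delta has the fewest and is eliminated.
Round 3: Apollo 3, Harbor 2. Apollo has a majority.

Apollo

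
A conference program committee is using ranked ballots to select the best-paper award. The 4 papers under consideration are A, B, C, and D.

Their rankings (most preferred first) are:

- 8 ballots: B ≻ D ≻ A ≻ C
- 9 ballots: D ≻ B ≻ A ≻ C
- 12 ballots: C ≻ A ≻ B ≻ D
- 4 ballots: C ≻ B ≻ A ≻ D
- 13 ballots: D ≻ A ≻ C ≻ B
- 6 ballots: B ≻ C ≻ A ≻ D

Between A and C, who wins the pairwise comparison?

Ballots ranking A above C: 8+9+13 = 30.
Ballots ranking C above A: 12+4+6 = 22.
A wins the head-to-head, 30–22.

A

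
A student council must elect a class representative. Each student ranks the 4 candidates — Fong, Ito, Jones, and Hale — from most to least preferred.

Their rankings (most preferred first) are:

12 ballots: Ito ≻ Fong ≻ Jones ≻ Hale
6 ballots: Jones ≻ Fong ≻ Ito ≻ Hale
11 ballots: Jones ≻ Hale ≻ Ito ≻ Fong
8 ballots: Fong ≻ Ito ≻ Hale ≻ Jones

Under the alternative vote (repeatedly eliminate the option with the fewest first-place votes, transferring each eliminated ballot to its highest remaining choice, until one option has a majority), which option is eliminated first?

Hale

Round 1: Jones 17, Ito 12, Fong 8, Hale 0. Hale has the fewest and is eliminated.
Round 2: Jones 17, Ito 12, Fong 8. Fong has the fewest and is eliminated.
Round 3: Ito 20, Jones 17. Ito has a majority.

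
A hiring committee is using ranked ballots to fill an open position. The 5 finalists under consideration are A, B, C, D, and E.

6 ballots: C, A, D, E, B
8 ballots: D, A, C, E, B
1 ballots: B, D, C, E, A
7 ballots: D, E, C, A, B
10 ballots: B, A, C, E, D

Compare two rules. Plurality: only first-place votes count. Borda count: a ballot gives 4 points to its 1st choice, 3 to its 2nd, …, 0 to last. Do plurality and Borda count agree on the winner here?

No

Plurality first-place counts: A 0, B 11, C 6, D 15, E 0 → D.
Borda totals: A 79, B 44, C 76, D 75, E 46 → A.
The two rules disagree: plurality picks D, Borda picks A.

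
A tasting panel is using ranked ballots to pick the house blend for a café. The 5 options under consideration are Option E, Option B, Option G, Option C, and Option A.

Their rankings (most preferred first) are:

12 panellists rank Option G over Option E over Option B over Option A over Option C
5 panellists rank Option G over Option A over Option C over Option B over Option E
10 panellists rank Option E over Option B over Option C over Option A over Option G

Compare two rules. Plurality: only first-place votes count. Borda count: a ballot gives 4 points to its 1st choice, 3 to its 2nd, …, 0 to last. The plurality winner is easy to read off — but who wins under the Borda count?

Option E

Plurality first-place counts: Option E 10, Option B 0, Option G 17, Option C 0, Option A 0 → Option G.
Borda totals: Option E 76, Option B 59, Option G 68, Option C 30, Option A 37 → Option E.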